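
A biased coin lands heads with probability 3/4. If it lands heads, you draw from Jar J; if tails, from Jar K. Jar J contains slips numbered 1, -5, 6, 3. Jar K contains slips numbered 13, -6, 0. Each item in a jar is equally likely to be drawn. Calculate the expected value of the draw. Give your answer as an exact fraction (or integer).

73/48

E[X | Jar J] = (1 − 5 + 6 + 3)/4 = 5/4
E[X | Jar K] = (13 − 6 + 0)/3 = 7/3
E[X] = (3/4)·5/4 + (1/4)·7/3 = 73/48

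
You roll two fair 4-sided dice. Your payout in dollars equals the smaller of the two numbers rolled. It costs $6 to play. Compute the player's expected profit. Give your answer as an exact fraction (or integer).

-33/8 dollars

Distribution of the smaller of the two numbers rolled: 1 w.p. 7/16, 2 w.p. 5/16, 3 w.p. 3/16, 4 w.p. 1/16
E[payout] = (7/16)·1 + (5/16)·2 + (3/16)·3 + (1/16)·4 = 15/8
Expected profit = 15/8 − 6 = -33/8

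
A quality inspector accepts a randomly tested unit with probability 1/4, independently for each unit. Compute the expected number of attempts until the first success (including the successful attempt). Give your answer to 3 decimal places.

4.000

For a geometric distribution, E[trials] = 1/p = 1/(1/4) = 4.
≈ 4.000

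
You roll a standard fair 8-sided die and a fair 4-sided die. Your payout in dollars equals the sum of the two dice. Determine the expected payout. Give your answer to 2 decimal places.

Distribution of the sum of the two dice: 2 w.p. 1/32, 3 w.p. 1/16, 4 w.p. 3/32, 5 w.p. 1/8, 6 w.p. 1/8, 7 w.p. 1/8, …
E[payout] = (1/32)·2 + (1/16)·3 + (3/32)·4 + (1/8)·5 + (1/8)·6 + (1/8)·7 + (1/8)·8 + (1/8)·9 + (3/32)·10 + (1/16)·11 + (1/32)·12 = 7
≈ $7.00

$7.00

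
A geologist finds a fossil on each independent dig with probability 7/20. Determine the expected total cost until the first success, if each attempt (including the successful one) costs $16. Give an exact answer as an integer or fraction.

E[#attempts] = 1/p = 20/7; E[cost] = 16·20/7 = 320/7.

320/7 dollars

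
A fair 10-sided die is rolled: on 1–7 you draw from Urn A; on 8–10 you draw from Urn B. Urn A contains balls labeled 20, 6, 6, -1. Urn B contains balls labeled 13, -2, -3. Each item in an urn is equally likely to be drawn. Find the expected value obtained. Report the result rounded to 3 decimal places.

6.225

E[X | Urn A] = (20 + 6 + 6 − 1)/4 = 31/4
E[X | Urn B] = (13 − 2 − 3)/3 = 8/3
E[X] = (7/10)·31/4 + (3/10)·8/3 = 249/40 ≈ 6.225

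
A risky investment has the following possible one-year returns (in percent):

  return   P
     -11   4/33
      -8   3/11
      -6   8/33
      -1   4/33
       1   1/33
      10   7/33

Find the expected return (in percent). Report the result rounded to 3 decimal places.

-2.939

E[X] = (4/33)·(-11) + (3/11)·(-8) + (8/33)·(-6) + (4/33)·(-1) + (1/33)·1 + (7/33)·10
     = -97/33 ≈ -2.939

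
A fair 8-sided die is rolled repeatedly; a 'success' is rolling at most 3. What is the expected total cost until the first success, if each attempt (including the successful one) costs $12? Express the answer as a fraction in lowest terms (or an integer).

$32

E[#attempts] = 1/p = 8/3; E[cost] = 12·8/3 = 32.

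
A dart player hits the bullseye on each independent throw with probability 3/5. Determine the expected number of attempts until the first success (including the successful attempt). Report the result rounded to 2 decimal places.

For a geometric distribution, E[trials] = 1/p = 1/(3/5) = 5/3.
≈ 1.67

1.67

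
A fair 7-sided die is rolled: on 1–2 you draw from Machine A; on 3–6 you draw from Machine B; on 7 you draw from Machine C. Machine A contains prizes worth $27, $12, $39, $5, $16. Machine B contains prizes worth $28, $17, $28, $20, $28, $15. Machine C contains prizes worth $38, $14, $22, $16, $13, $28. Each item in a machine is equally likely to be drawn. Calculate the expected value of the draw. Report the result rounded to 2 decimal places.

$21.73

E[X | Machine A] = (27 + 12 + 39 + 5 + 16)/5 = 99/5
E[X | Machine B] = (28 + 17 + 28 + 20 + 28 + 15)/6 = 68/3
E[X | Machine C] = (38 + 14 + 22 + 16 + 13 + 28)/6 = 131/6
E[X] = (2/7)·99/5 + (4/7)·68/3 + (1/7)·131/6 = 1521/70 ≈ 21.73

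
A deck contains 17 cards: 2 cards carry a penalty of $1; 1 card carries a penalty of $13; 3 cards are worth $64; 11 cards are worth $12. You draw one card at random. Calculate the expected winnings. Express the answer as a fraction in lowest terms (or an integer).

E[payout] = (2/17)·(-1) + (1/17)·(-13) + (3/17)·64 + (11/17)·12 = 309/17

309/17 dollars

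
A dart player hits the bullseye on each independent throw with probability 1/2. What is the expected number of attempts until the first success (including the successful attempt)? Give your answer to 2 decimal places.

2.00

For a geometric distribution, E[trials] = 1/p = 1/(1/2) = 2.
≈ 2.00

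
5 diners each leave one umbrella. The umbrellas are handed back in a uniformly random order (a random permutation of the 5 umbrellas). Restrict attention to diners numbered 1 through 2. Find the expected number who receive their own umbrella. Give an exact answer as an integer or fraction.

Let Xᵢ = 1 if person i gets their own umbrella. For each i, P(Xᵢ=1) = 1/5.
By linearity of expectation, E[X₁+…+X_2] = 2·(1/5) = 2/5.

2/5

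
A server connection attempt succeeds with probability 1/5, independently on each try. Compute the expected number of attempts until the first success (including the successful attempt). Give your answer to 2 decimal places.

5.00

For a geometric distribution, E[trials] = 1/p = 1/(1/5) = 5.
≈ 5.00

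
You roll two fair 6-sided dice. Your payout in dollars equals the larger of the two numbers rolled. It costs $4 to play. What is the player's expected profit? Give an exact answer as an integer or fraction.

17/36 dollars

Distribution of the larger of the two numbers rolled: 1 w.p. 1/36, 2 w.p. 1/12, 3 w.p. 5/36, 4 w.p. 7/36, 5 w.p. 1/4, 6 w.p. 11/36
E[payout] = (1/36)·1 + (1/12)·2 + (5/36)·3 + (7/36)·4 + (1/4)·5 + (11/36)·6 = 161/36
Expected profit = 161/36 − 4 = 17/36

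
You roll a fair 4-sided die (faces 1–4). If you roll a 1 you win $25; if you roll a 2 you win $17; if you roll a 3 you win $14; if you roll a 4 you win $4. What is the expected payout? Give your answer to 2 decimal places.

E[payout] = (1/4)·4 + (1/4)·14 + (1/4)·17 + (1/4)·25 = 15
≈ $15.00

$15.00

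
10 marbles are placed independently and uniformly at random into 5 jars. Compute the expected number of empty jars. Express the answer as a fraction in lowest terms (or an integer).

1048576/1953125

Let Xⱼ=1 if jar j is empty. P(Xⱼ=1) = ((5-1)/5)^10 = 1048576/9765625.
By linearity, E[#empty] = 5·1048576/9765625 = 1048576/1953125.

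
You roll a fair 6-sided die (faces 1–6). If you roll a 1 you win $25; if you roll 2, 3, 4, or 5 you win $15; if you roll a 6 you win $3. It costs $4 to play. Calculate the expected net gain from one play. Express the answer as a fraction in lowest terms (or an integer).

E[payout] = (1/6)·3 + (2/3)·15 + (1/6)·25 = 44/3
Expected profit = 44/3 − 4 = 32/3

32/3 dollars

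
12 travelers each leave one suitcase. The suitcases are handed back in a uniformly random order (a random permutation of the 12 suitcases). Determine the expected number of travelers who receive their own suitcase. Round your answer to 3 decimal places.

Let Xᵢ = 1 if person i gets their own suitcase. For each i, P(Xᵢ=1) = 1/12.
By linearity of expectation, E[X₁+…+X_12] = 12·(1/12) = 1.
≈ 1.000

1.000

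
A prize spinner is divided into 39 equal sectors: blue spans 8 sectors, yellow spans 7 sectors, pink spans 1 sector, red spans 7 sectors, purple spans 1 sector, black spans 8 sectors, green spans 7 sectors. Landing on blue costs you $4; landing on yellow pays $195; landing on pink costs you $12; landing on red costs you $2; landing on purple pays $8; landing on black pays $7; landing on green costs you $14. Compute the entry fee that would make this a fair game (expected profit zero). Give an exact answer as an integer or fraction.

E[payout] = (8/39)·(-4) + (7/39)·195 + (1/39)·(-12) + (7/39)·(-2) + (1/39)·8 + (8/39)·7 + (7/39)·(-14) = 1273/39
Fair fee = E[payout] = 1273/39

1273/39 dollars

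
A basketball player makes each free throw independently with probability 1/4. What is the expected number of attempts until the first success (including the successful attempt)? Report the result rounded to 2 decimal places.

For a geometric distribution, E[trials] = 1/p = 1/(1/4) = 4.
≈ 4.00

4.00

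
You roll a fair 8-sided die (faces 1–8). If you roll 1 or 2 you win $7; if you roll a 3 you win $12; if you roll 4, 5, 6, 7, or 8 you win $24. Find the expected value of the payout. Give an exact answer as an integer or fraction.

E[payout] = (1/4)·7 + (1/8)·12 + (5/8)·24 = 73/4

73/4 dollars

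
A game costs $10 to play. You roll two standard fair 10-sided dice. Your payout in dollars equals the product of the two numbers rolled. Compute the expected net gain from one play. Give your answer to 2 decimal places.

$20.25

Distribution of the product of the two numbers rolled: 1 w.p. 1/100, 2 w.p. 1/50, 3 w.p. 1/50, 4 w.p. 3/100, 5 w.p. 1/50, 6 w.p. 1/25, …
E[payout] = (1/100)·1 + (1/50)·2 + (1/50)·3 + (3/100)·4 + (1/50)·5 + (1/25)·6 + (1/50)·7 + (1/25)·8 + (3/100)·9 + (1/25)·10 + (1/25)·12 + (1/50)·14 + (1/50)·15 + (3/100)·16 + (1/25)·18 + (1/25)·20 + (1/50)·21 + (1/25)·24 + (1/100)·25 + (1/50)·27 + (1/50)·28 + (1/25)·30 + (1/50)·32 + (1/50)·35 + (3/100)·36 + (1/25)·40 + (1/50)·42 + (1/50)·45 + (1/50)·48 + (1/100)·49 + (1/50)·50 + (1/50)·54 + (1/50)·56 + (1/50)·60 + (1/50)·63 + (1/100)·64 + (1/50)·70 + (1/50)·72 + (1/50)·80 + (1/100)·81 + (1/50)·90 + (1/100)·100 = 121/4
Expected profit = 121/4 − 10 = 81/4 ≈ $20.25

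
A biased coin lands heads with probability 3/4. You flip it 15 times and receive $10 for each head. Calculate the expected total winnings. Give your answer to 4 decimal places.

E[#heads] = 15·3/4 = 45/4 (linearity over flips).
E[winnings] = 10·45/4 = 225/2.
≈ 112.5000

$112.5000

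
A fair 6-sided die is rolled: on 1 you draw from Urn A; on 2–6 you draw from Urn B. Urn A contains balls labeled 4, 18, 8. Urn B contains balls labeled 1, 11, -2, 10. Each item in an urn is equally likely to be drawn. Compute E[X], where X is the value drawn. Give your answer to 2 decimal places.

5.83

E[X | Urn A] = (4 + 18 + 8)/3 = 10
E[X | Urn B] = (1 + 11 − 2 + 10)/4 = 5
E[X] = (1/6)·10 + (5/6)·5 = 35/6 ≈ 5.83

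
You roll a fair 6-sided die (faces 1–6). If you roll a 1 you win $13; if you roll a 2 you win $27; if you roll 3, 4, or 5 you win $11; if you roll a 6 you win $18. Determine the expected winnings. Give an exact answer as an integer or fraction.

91/6 dollars

E[payout] = (1/2)·11 + (1/6)·13 + (1/6)·18 + (1/6)·27 = 91/6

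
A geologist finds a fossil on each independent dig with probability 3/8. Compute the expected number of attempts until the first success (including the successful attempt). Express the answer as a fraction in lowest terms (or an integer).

For a geometric distribution, E[trials] = 1/p = 1/(3/8) = 8/3.

8/3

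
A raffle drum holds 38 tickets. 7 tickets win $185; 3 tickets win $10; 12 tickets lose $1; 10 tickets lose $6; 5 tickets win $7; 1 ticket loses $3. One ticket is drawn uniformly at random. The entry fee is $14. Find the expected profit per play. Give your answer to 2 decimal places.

E[payout] = (7/38)·185 + (3/38)·10 + (12/38)·(-1) + (10/38)·(-6) + (5/38)·7 + (1/38)·(-3) = 1285/38
Expected profit = 1285/38 − 14 = 753/38 ≈ $19.82

$19.82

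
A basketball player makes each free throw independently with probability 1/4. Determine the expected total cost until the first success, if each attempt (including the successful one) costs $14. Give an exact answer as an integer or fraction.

$56

E[#attempts] = 1/p = 4; E[cost] = 14·4 = 56.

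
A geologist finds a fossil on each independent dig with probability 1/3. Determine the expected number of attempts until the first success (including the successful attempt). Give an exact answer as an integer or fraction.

For a geometric distribution, E[trials] = 1/p = 1/(1/3) = 3.

3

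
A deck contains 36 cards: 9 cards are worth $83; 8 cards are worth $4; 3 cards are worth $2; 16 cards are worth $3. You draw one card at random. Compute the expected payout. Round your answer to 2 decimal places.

$23.14

E[payout] = (9/36)·83 + (8/36)·4 + (3/36)·2 + (16/36)·3 = 833/36
≈ $23.14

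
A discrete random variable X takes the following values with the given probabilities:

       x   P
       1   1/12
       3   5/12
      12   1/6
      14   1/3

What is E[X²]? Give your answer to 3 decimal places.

E[X²] = (1/12)·1 + (5/12)·9 + (1/6)·144 + (1/3)·196
     = 559/6 ≈ 93.167

93.167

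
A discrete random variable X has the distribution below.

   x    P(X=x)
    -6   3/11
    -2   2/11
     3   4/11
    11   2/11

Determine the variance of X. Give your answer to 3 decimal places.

E[X] = (3/11)·(-6) + (2/11)·(-2) + (4/11)·3 + (2/11)·11 = 12/11
E[X²] = (3/11)·36 + (2/11)·4 + (4/11)·9 + (2/11)·121 = 394/11
Var(X) = 394/11 − (12/11)² = 4190/121 ≈ 34.628

34.628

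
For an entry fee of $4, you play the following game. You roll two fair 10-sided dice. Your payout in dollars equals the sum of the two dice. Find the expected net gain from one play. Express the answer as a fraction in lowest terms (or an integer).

Distribution of the sum of the two dice: 2 w.p. 1/100, 3 w.p. 1/50, 4 w.p. 3/100, 5 w.p. 1/25, 6 w.p. 1/20, 7 w.p. 3/50, …
E[payout] = (1/100)·2 + (1/50)·3 + (3/100)·4 + (1/25)·5 + (1/20)·6 + (3/50)·7 + (7/100)·8 + (2/25)·9 + (9/100)·10 + (1/10)·11 + (9/100)·12 + (2/25)·13 + (7/100)·14 + (3/50)·15 + (1/20)·16 + (1/25)·17 + (3/100)·18 + (1/50)·19 + (1/100)·20 = 11
Expected profit = 11 − 4 = 7

$7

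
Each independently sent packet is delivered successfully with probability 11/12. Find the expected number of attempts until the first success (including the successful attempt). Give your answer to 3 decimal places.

1.091

For a geometric distribution, E[trials] = 1/p = 1/(11/12) = 12/11.
≈ 1.091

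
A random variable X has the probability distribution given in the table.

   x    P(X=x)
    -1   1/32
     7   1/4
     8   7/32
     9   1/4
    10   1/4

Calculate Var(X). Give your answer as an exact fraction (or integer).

4079/1024

E[X] = (1/32)·(-1) + (1/4)·7 + (7/32)·8 + (1/4)·9 + (1/4)·10 = 263/32
E[X²] = (1/32)·1 + (1/4)·49 + (7/32)·64 + (1/4)·81 + (1/4)·100 = 2289/32
Var(X) = 2289/32 − (263/32)² = 4079/1024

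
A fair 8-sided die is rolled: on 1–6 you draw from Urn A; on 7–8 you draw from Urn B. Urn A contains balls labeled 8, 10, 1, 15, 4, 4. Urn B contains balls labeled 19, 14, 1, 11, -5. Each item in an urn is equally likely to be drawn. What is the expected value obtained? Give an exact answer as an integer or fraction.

E[X | Urn A] = (8 + 10 + 1 + 15 + 4 + 4)/6 = 7
E[X | Urn B] = (19 + 14 + 1 + 11 − 5)/5 = 8
E[X] = (3/4)·7 + (1/4)·8 = 29/4

29/4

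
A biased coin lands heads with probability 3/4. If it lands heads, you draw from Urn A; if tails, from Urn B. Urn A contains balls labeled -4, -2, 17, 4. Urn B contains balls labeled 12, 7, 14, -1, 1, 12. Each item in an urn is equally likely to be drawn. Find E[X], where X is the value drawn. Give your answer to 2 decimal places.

4.69

E[X | Urn A] = (-4 − 2 + 17 + 4)/4 = 15/4
E[X | Urn B] = (12 + 7 + 14 − 1 + 1 + 12)/6 = 15/2
E[X] = (3/4)·15/4 + (1/4)·15/2 = 75/16 ≈ 4.69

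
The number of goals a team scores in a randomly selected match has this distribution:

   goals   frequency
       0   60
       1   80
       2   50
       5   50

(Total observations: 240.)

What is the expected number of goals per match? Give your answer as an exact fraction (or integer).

Total = 240, so P(goals=0) = 60/240, etc.
E[X] = (1/4)·0 + (1/3)·1 + (5/24)·2 + (5/24)·5
     = 43/24

43/24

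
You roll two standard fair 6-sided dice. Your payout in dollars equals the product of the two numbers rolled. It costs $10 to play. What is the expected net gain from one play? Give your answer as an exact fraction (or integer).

9/4 dollars

Distribution of the product of the two numbers rolled: 1 w.p. 1/36, 2 w.p. 1/18, 3 w.p. 1/18, 4 w.p. 1/12, 5 w.p. 1/18, 6 w.p. 1/9, …
E[payout] = (1/36)·1 + (1/18)·2 + (1/18)·3 + (1/12)·4 + (1/18)·5 + (1/9)·6 + (1/18)·8 + (1/36)·9 + (1/18)·10 + (1/9)·12 + (1/18)·15 + (1/36)·16 + (1/18)·18 + (1/18)·20 + (1/18)·24 + (1/36)·25 + (1/18)·30 + (1/36)·36 = 49/4
Expected profit = 49/4 − 10 = 9/4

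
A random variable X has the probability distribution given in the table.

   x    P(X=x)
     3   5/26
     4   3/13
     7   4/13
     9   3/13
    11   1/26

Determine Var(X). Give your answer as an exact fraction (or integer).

E[X] = (5/26)·3 + (3/13)·4 + (4/13)·7 + (3/13)·9 + (1/26)·11 = 80/13
E[X²] = (5/26)·9 + (3/13)·16 + (4/13)·49 + (3/13)·81 + (1/26)·121 = 570/13
Var(X) = 570/13 − (80/13)² = 1010/169

1010/169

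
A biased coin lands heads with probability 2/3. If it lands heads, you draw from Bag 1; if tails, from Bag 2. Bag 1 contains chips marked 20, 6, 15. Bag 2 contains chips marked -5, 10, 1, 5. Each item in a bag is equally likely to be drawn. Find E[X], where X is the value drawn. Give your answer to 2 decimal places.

E[X | Bag 1] = (20 + 6 + 15)/3 = 41/3
E[X | Bag 2] = (-5 + 10 + 1 + 5)/4 = 11/4
E[X] = (2/3)·41/3 + (1/3)·11/4 = 361/36 ≈ 10.03

10.03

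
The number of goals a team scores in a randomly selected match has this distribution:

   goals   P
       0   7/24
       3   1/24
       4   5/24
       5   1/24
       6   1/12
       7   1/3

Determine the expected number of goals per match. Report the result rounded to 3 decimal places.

E[X] = (7/24)·0 + (1/24)·3 + (5/24)·4 + (1/24)·5 + (1/12)·6 + (1/3)·7
     = 4 ≈ 4.000

4.000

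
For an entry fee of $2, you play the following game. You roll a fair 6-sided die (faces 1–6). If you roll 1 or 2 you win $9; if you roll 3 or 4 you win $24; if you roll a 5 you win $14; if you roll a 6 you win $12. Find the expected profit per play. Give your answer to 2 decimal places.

$13.33

E[payout] = (1/3)·9 + (1/6)·12 + (1/6)·14 + (1/3)·24 = 46/3
Expected profit = 46/3 − 2 = 40/3 ≈ $13.33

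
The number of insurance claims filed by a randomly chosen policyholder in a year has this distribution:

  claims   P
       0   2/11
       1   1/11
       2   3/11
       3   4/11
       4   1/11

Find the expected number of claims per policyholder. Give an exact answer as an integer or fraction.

23/11

E[X] = (2/11)·0 + (1/11)·1 + (3/11)·2 + (4/11)·3 + (1/11)·4
     = 23/11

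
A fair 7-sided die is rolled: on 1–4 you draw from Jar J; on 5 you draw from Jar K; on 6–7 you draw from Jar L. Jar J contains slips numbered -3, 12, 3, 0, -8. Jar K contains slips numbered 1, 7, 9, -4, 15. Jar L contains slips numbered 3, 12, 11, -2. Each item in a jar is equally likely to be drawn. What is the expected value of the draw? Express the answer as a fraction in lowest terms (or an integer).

E[X | Jar J] = (-3 + 12 + 3 + 0 − 8)/5 = 4/5
E[X | Jar K] = (1 + 7 + 9 − 4 + 15)/5 = 28/5
E[X | Jar L] = (3 + 12 + 11 − 2)/4 = 6
E[X] = (4/7)·4/5 + (1/7)·28/5 + (2/7)·6 = 104/35

104/35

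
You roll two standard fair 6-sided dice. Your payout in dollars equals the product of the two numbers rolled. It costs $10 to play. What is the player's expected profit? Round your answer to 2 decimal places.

$2.25

Distribution of the product of the two numbers rolled: 1 w.p. 1/36, 2 w.p. 1/18, 3 w.p. 1/18, 4 w.p. 1/12, 5 w.p. 1/18, 6 w.p. 1/9, …
E[payout] = (1/36)·1 + (1/18)·2 + (1/18)·3 + (1/12)·4 + (1/18)·5 + (1/9)·6 + (1/18)·8 + (1/36)·9 + (1/18)·10 + (1/9)·12 + (1/18)·15 + (1/36)·16 + (1/18)·18 + (1/18)·20 + (1/18)·24 + (1/36)·25 + (1/18)·30 + (1/36)·36 = 49/4
Expected profit = 49/4 − 10 = 9/4 ≈ $2.25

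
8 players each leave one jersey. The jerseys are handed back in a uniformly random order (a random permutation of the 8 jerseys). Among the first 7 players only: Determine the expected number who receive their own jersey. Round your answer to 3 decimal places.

0.875

Let Xᵢ = 1 if person i gets their own jersey. For each i, P(Xᵢ=1) = 1/8.
By linearity of expectation, E[X₁+…+X_7] = 7·(1/8) = 7/8.
≈ 0.875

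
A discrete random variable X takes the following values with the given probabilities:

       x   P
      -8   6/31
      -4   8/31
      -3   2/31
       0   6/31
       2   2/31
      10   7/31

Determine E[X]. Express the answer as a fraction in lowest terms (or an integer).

-12/31

E[X] = (6/31)·(-8) + (8/31)·(-4) + (2/31)·(-3) + (6/31)·0 + (2/31)·2 + (7/31)·10
     = -12/31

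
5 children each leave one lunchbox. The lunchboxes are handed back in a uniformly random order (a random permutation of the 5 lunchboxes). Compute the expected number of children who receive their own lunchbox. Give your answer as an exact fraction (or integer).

Let Xᵢ = 1 if person i gets their own lunchbox. For each i, P(Xᵢ=1) = 1/5.
By linearity of expectation, E[X₁+…+X_5] = 5·(1/5) = 1.

1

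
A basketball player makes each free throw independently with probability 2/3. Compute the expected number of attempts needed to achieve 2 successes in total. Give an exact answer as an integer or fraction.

By linearity (sum of 2 independent geometric waits), E[trials] = 2/p = 2/(2/3) = 3.

3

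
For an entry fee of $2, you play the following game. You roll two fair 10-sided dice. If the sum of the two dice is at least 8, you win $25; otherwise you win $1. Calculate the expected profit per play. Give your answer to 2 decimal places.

E[payout] = (21/100)·1 + (79/100)·25 = 499/25
Expected profit = 499/25 − 2 = 449/25 ≈ $17.96

$17.96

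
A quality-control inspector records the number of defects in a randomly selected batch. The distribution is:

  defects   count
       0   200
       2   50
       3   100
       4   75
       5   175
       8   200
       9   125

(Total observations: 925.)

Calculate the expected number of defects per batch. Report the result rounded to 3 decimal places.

Total = 925, so P(defects=0) = 200/925, etc.
E[X] = (8/37)·0 + (2/37)·2 + (4/37)·3 + (3/37)·4 + (7/37)·5 + (8/37)·8 + (5/37)·9
     = 172/37 ≈ 4.649

4.649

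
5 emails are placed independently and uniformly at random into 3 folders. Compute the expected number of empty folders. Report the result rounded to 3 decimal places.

0.395

Let Xⱼ=1 if folder j is empty. P(Xⱼ=1) = ((3-1)/3)^5 = 32/243.
By linearity, E[#empty] = 3·32/243 = 32/81.
≈ 0.395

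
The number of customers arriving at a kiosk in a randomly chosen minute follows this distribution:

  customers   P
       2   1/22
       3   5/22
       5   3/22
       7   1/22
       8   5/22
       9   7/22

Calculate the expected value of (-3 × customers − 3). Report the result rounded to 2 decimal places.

E[-3x-3] = (1/22)·(-9) + (5/22)·(-12) + (3/22)·(-18) + (1/22)·(-24) + (5/22)·(-27) + (7/22)·(-30)
     = -246/11 ≈ -22.36

-22.36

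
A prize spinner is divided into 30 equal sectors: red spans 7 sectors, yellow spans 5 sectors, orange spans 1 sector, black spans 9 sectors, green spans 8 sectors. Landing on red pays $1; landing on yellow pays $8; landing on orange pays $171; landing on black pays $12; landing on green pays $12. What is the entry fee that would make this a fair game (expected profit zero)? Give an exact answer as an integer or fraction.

E[payout] = (7/30)·1 + (5/30)·8 + (1/30)·171 + (9/30)·12 + (8/30)·12 = 211/15
Fair fee = E[payout] = 211/15

211/15 dollars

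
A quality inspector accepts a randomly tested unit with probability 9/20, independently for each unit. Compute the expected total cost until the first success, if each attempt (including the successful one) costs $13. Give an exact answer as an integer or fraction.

E[#attempts] = 1/p = 20/9; E[cost] = 13·20/9 = 260/9.

260/9 dollars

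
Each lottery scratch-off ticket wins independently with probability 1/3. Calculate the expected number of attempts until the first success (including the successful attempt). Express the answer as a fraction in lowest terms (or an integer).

For a geometric distribution, E[trials] = 1/p = 1/(1/3) = 3.

3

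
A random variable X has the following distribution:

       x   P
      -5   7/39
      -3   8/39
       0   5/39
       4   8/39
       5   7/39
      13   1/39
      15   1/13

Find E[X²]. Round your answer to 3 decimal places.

E[X²] = (7/39)·25 + (8/39)·9 + (5/39)·0 + (8/39)·16 + (7/39)·25 + (1/39)·169 + (1/13)·225
     = 1394/39 ≈ 35.744

35.744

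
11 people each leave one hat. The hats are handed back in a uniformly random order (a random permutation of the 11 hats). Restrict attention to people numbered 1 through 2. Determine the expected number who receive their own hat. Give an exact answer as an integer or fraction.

Let Xᵢ = 1 if person i gets their own hat. For each i, P(Xᵢ=1) = 1/11.
By linearity of expectation, E[X₁+…+X_2] = 2·(1/11) = 2/11.

2/11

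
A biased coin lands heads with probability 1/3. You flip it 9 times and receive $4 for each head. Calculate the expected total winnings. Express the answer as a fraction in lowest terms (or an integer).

$12

E[#heads] = 9·1/3 = 3 (linearity over flips).
E[winnings] = 4·3 = 12.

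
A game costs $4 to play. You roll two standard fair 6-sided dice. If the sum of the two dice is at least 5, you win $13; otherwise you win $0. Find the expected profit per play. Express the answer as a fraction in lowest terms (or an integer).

E[payout] = (1/6)·0 + (5/6)·13 = 65/6
Expected profit = 65/6 − 4 = 41/6

41/6 dollars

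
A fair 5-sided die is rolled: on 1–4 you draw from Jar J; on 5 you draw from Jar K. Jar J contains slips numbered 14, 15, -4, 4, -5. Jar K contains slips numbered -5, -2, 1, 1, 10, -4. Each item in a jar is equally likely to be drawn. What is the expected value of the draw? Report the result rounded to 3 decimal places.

3.873

E[X | Jar J] = (14 + 15 − 4 + 4 − 5)/5 = 24/5
E[X | Jar K] = (-5 − 2 + 1 + 1 + 10 − 4)/6 = 1/6
E[X] = (4/5)·24/5 + (1/5)·1/6 = 581/150 ≈ 3.873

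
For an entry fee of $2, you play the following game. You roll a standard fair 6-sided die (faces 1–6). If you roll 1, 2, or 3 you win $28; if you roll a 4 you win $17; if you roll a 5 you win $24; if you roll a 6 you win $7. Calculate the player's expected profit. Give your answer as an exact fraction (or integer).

$20

E[payout] = (1/6)·7 + (1/6)·17 + (1/6)·24 + (1/2)·28 = 22
Expected profit = 22 − 2 = 20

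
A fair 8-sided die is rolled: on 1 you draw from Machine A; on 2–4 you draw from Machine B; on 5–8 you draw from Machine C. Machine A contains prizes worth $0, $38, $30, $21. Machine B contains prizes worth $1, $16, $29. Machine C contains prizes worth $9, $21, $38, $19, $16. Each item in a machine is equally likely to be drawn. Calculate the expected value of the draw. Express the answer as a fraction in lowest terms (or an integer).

E[X | Machine A] = (0 + 38 + 30 + 21)/4 = 89/4
E[X | Machine B] = (1 + 16 + 29)/3 = 46/3
E[X | Machine C] = (9 + 21 + 38 + 19 + 16)/5 = 103/5
E[X] = (1/8)·89/4 + (3/8)·46/3 + (1/2)·103/5 = 3013/160

3013/160 dollars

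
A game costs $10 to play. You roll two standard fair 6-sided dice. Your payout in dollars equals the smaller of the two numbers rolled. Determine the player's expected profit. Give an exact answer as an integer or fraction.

-269/36 dollars

Distribution of the smaller of the two numbers rolled: 1 w.p. 11/36, 2 w.p. 1/4, 3 w.p. 7/36, 4 w.p. 5/36, 5 w.p. 1/12, 6 w.p. 1/36
E[payout] = (11/36)·1 + (1/4)·2 + (7/36)·3 + (5/36)·4 + (1/12)·5 + (1/36)·6 = 91/36
Expected profit = 91/36 − 10 = -269/36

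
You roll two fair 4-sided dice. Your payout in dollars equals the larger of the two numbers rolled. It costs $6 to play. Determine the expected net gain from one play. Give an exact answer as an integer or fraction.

-23/8 dollars

Distribution of the larger of the two numbers rolled: 1 w.p. 1/16, 2 w.p. 3/16, 3 w.p. 5/16, 4 w.p. 7/16
E[payout] = (1/16)·1 + (3/16)·2 + (5/16)·3 + (7/16)·4 = 25/8
Expected profit = 25/8 − 6 = -23/8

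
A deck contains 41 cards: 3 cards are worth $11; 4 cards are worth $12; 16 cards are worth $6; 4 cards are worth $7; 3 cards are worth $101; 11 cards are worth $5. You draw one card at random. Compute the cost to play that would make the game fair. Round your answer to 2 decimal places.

E[payout] = (3/41)·11 + (4/41)·12 + (16/41)·6 + (4/41)·7 + (3/41)·101 + (11/41)·5 = 563/41
Fair fee = E[payout] = 563/41 ≈ $13.73

$13.73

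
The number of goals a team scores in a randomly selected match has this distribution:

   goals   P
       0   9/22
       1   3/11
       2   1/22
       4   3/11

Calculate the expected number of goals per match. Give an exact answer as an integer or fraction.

E[X] = (9/22)·0 + (3/11)·1 + (1/22)·2 + (3/11)·4
     = 16/11

16/11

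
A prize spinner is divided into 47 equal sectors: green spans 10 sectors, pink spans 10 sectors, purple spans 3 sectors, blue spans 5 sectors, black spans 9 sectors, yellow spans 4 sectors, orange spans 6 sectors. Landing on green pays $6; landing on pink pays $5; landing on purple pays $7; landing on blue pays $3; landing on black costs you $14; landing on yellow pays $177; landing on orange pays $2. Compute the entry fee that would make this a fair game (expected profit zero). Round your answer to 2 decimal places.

E[payout] = (10/47)·6 + (10/47)·5 + (3/47)·7 + (5/47)·3 + (9/47)·(-14) + (4/47)·177 + (6/47)·2 = 740/47
Fair fee = E[payout] = 740/47 ≈ $15.74

$15.74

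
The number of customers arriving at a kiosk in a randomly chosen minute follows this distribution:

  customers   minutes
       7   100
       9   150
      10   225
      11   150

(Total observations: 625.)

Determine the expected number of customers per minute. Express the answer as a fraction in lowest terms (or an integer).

Total = 625, so P(customers=7) = 100/625, etc.
E[X] = (4/25)·7 + (6/25)·9 + (9/25)·10 + (6/25)·11
     = 238/25

238/25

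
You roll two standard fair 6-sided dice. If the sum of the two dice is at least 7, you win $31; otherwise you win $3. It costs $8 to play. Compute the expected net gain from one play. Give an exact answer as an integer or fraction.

34/3 dollars

E[payout] = (5/12)·3 + (7/12)·31 = 58/3
Expected profit = 58/3 − 8 = 34/3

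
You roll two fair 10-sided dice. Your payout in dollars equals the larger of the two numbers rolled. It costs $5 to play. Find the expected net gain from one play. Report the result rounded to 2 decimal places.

Distribution of the larger of the two numbers rolled: 1 w.p. 1/100, 2 w.p. 3/100, 3 w.p. 1/20, 4 w.p. 7/100, 5 w.p. 9/100, 6 w.p. 11/100, …
E[payout] = (1/100)·1 + (3/100)·2 + (1/20)·3 + (7/100)·4 + (9/100)·5 + (11/100)·6 + (13/100)·7 + (3/20)·8 + (17/100)·9 + (19/100)·10 = 143/20
Expected profit = 143/20 − 5 = 43/20 ≈ $2.15

$2.15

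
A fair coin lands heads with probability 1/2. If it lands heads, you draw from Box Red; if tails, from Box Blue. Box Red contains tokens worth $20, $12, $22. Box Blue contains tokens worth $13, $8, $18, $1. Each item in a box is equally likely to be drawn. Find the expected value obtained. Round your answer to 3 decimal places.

E[X | Box Red] = (20 + 12 + 22)/3 = 18
E[X | Box Blue] = (13 + 8 + 18 + 1)/4 = 10
E[X] = (1/2)·18 + (1/2)·10 = 14 ≈ 14.000

$14.000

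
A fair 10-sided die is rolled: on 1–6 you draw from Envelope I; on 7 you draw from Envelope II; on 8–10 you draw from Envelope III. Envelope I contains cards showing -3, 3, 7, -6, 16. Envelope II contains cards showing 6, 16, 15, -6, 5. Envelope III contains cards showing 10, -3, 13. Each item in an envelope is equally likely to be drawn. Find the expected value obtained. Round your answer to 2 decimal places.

4.76

E[X | Envelope I] = (-3 + 3 + 7 − 6 + 16)/5 = 17/5
E[X | Envelope II] = (6 + 16 + 15 − 6 + 5)/5 = 36/5
E[X | Envelope III] = (10 − 3 + 13)/3 = 20/3
E[X] = (3/5)·17/5 + (1/10)·36/5 + (3/10)·20/3 = 119/25 ≈ 4.76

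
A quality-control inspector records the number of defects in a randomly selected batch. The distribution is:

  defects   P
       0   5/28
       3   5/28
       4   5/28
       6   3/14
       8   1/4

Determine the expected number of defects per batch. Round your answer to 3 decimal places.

E[X] = (5/28)·0 + (5/28)·3 + (5/28)·4 + (3/14)·6 + (1/4)·8
     = 127/28 ≈ 4.536

4.536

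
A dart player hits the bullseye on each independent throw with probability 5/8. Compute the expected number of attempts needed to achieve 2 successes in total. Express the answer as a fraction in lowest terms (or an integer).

16/5

By linearity (sum of 2 independent geometric waits), E[trials] = 2/p = 2/(5/8) = 16/5.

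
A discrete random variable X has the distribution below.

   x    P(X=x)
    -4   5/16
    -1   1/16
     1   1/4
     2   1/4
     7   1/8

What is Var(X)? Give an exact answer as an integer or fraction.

3159/256

E[X] = (5/16)·(-4) + (1/16)·(-1) + (1/4)·1 + (1/4)·2 + (1/8)·7 = 5/16
E[X²] = (5/16)·16 + (1/16)·1 + (1/4)·1 + (1/4)·4 + (1/8)·49 = 199/16
Var(X) = 199/16 − (5/16)² = 3159/256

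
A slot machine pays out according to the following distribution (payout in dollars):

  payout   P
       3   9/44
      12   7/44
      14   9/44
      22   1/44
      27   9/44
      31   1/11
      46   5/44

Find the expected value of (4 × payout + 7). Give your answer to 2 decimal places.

E[4x+7] = (9/44)·19 + (7/44)·55 + (9/44)·63 + (1/44)·95 + (9/44)·115 + (1/11)·131 + (5/44)·191
     = 933/11 ≈ 84.82

84.82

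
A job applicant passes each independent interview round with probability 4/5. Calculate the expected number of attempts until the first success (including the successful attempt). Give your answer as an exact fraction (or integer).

5/4

For a geometric distribution, E[trials] = 1/p = 1/(4/5) = 5/4.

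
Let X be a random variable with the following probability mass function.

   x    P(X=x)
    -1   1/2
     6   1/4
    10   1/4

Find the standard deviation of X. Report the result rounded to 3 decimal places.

4.717

E[X] = 7/2, E[X²] = 69/2
Var(X) = E[X²] − (E[X])² = 69/2 − 49/4 = 89/4
SD(X) = √(89/4) ≈ 4.717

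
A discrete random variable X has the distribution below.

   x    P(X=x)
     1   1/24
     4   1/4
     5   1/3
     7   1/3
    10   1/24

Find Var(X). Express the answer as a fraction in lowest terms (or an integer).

1775/576

E[X] = (1/24)·1 + (1/4)·4 + (1/3)·5 + (1/3)·7 + (1/24)·10 = 131/24
E[X²] = (1/24)·1 + (1/4)·16 + (1/3)·25 + (1/3)·49 + (1/24)·100 = 263/8
Var(X) = 263/8 − (131/24)² = 1775/576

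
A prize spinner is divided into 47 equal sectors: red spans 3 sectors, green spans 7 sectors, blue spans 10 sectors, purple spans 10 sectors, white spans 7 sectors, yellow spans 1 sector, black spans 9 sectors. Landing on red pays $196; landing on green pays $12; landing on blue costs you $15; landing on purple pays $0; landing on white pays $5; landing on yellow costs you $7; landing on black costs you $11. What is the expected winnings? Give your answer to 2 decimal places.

$9.60

E[payout] = (3/47)·196 + (7/47)·12 + (10/47)·(-15) + (10/47)·0 + (7/47)·5 + (1/47)·(-7) + (9/47)·(-11) = 451/47
≈ $9.60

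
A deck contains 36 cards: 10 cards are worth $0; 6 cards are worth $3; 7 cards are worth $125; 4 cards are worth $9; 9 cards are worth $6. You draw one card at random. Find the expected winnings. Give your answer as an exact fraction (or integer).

E[payout] = (10/36)·0 + (6/36)·3 + (7/36)·125 + (4/36)·9 + (9/36)·6 = 983/36

983/36 dollars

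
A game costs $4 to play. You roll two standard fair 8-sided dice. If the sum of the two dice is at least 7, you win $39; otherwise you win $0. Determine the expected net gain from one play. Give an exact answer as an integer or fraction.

1655/64 dollars

E[payout] = (15/64)·0 + (49/64)·39 = 1911/64
Expected profit = 1911/64 − 4 = 1655/64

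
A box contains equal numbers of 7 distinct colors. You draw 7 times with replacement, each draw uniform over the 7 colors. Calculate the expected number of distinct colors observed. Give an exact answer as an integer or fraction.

Let Xⱼ=1 if type j appears at least once. P(Xⱼ=1) = 1 − ((7−1)/7)^7 = 543607/823543.
E[#distinct] = 7·543607/823543 = 543607/117649.

543607/117649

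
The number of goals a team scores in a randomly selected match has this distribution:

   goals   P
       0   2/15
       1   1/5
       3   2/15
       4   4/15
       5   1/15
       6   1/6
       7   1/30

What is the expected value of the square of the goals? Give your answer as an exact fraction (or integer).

E[X²] = (2/15)·0 + (1/5)·1 + (2/15)·9 + (4/15)·16 + (1/15)·25 + (1/6)·36 + (1/30)·49
     = 449/30

449/30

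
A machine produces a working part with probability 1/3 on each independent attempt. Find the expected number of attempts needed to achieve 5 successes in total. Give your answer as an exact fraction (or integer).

By linearity (sum of 5 independent geometric waits), E[trials] = 5/p = 5/(1/3) = 15.

15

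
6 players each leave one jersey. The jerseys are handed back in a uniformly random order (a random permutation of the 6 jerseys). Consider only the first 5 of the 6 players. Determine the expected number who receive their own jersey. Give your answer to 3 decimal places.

0.833

Let Xᵢ = 1 if person i gets their own jersey. For each i, P(Xᵢ=1) = 1/6.
By linearity of expectation, E[X₁+…+X_5] = 5·(1/6) = 5/6.
≈ 0.833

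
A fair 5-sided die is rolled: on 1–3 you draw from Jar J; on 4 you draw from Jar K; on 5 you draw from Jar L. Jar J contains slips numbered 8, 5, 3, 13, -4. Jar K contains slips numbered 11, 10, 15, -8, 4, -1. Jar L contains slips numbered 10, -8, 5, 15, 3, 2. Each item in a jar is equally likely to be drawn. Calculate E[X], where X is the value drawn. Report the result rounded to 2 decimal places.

4.93

E[X | Jar J] = (8 + 5 + 3 + 13 − 4)/5 = 5
E[X | Jar K] = (11 + 10 + 15 − 8 + 4 − 1)/6 = 31/6
E[X | Jar L] = (10 − 8 + 5 + 15 + 3 + 2)/6 = 9/2
E[X] = (3/5)·5 + (1/5)·31/6 + (1/5)·9/2 = 74/15 ≈ 4.93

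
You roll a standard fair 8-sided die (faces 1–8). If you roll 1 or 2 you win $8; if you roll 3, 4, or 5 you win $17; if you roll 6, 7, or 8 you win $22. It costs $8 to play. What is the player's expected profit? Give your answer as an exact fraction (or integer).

E[payout] = (1/4)·8 + (3/8)·17 + (3/8)·22 = 133/8
Expected profit = 133/8 − 8 = 69/8

69/8 dollars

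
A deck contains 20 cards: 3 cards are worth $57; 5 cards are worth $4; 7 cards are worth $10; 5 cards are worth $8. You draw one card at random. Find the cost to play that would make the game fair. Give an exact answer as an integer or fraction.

301/20 dollars

E[payout] = (3/20)·57 + (5/20)·4 + (7/20)·10 + (5/20)·8 = 301/20
Fair fee = E[payout] = 301/20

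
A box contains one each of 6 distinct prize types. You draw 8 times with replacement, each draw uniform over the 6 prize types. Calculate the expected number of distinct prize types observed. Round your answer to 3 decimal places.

4.605

Let Xⱼ=1 if type j appears at least once. P(Xⱼ=1) = 1 − ((6−1)/6)^8 = 1288991/1679616.
E[#distinct] = 6·1288991/1679616 = 1288991/279936.
≈ 4.605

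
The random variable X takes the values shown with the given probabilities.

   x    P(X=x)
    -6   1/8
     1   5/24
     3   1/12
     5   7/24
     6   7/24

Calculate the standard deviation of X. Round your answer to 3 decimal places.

3.840

E[X] = 35/12, E[X²] = 93/4
Var(X) = E[X²] − (E[X])² = 93/4 − 1225/144 = 2123/144
SD(X) = √(2123/144) ≈ 3.840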